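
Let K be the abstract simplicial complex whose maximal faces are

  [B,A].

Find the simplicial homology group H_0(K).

We work with the vertex ordering A < B. The simplices of K, each written with vertices in increasing order, are:

  0-simplices (2): A, B
  1-simplices (1): AB

Hence C_0 ≅ Z^2, C_1 ≅ Z^1.

Boundary ∂_1: C_1 → C_0 sends each edge [p,q] (with p < q) to q − p.
This gives a 2×1 integer matrix of rank 1; reducing to Smith normal form yields diagonal entries (1).

Reading off H_k = ker ∂_k / im ∂_{k+1}:

  H_0: rank C_0 − rank ∂_1 = 2 − 1 = 1, and the invariant factors of ∂_1 are all 1, so H_0 ≅ Z.

H_0 ≅ Z.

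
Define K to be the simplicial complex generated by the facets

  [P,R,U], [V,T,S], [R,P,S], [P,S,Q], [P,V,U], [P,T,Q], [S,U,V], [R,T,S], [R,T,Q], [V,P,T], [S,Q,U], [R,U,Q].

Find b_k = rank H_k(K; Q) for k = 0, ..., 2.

Take the total order P < Q < R < S < T < U < V on the vertex set. Then K (dimension 2) consists of the simplices:

  0-simplices (7): P, Q, R, S, T, U, V
  1-simplices (18): PQ, PR, PS, PT, PU, PV, QR, QS, QT, QU, RS, RT, RU, ST, SU, SV, TV, UV
  2-simplices (12): PQS, PQT, PRS, PRU, PTV, PUV, QRT, QRU, QSU, RST, STV, SUV

giving chain groups C_0 ≅ Z^7, C_1 ≅ Z^18, C_2 ≅ Z^12.

∂_1: C_1 → C_0 sends each edge [p,q] (with p < q) to q − p. For instance
  ∂PQ = Q − P.
As a 7×18 matrix over Z this has rank 6, with invariant factors (1,1,1,1,1,1).

Boundary ∂_2: C_2 → C_1 acts by ∂[p,q,r] = [q,r] − [p,r] + [p,q]. For instance
  ∂RST = ST − RT + RS,
  ∂QSU = SU − QU + QS.
As a 18×12 matrix over Z this has rank 12, with invariant factors (1,1,1,1,1,1,1,1,1,1,1,2).

From H_k ≅ ker(∂_k) / im(∂_{k+1}) we obtain:

  H_0: rank C_0 − rank ∂_1 = 7 − 6 = 1, and the invariant factors of ∂_1 are all 1, so H_0 ≅ Z.
  H_1: rank ker ∂_1 − rank ∂_2 = (18 − 6) − 12 = 0, and ∂_2 has invariant factor 2 > 1, so H_1 ≅ Z/2Z.
  H_2: rank ker ∂_2 − rank ∂_3 = (12 − 12) − 0 = 0, and there is no ∂_3, so H_2 ≅ 0.

(K is a triangulation of the real projective plane RP^2.)

Hence the Betti numbers are b_0 = 1, b_1 = 0, b_2 = 0.

b_0 = 1, b_1 = 0, b_2 = 0.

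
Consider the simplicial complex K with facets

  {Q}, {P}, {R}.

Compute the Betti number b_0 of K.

b_0 = 3.

Order the vertices as P < Q < R. Listing each simplex with vertices in this order, K has dimension 0 with simplices:

  0-simplices (3): P, Q, R

giving chain groups C_0 ≅ Z^3.

Now H_k = ker ∂_k / im ∂_{k+1}, so:

  H_0: rank C_0 − rank ∂_1 = 3 − 0 = 3, and there is no ∂_1, so H_0 ≅ Z^3.

Hence the Betti numbers are b_0 = 3.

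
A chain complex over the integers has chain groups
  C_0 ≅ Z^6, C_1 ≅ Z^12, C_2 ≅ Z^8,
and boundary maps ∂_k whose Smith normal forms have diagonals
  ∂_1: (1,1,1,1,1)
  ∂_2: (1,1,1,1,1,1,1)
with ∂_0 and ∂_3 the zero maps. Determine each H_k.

H_0 ≅ Z,  H_1 = 0,  H_2 ≅ Z.

H_0: b_0 = 6 − 0 − 5 = 1; torsion from ∂_1 factors > 1: none. So H_0 ≅ Z.
H_1: b_1 = 12 − 5 − 7 = 0; torsion from ∂_2 factors > 1: none. So H_1 ≅ 0.
H_2: b_2 = 8 − 7 − 0 = 1; torsion from ∂_3 factors > 1: none. So H_2 ≅ Z.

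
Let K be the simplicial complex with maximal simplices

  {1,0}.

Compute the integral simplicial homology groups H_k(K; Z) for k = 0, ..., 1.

Fix the vertex order 0 < 1 and write every simplex with vertices in increasing order. Then dim K = 1 and the simplices of K are:

  0-simplices (2): [0], [1]
  1-simplices (1): [0,1]

giving chain groups C_0 ≅ Z^2, C_1 ≅ Z^1.

Boundary ∂_1: C_1 → C_0 maps an edge to its endpoints' difference, ∂[p,q] = q − p. For instance
  ∂[0,1] = [1] − [0].
The resulting 2×1 matrix has rank 1, and its Smith normal form has invariant factors (1).

Reading off H_k = ker ∂_k / im ∂_{k+1}:

  H_0: rank C_0 − rank ∂_1 = 2 − 1 = 1, and the invariant factors of ∂_1 are all 1, so H_0 = Z.
  H_1: rank ker ∂_1 − rank ∂_2 = (1 − 1) − 0 = 0, and there is no ∂_2, so H_1 = 0.

H_0 = Z,  H_1 = 0.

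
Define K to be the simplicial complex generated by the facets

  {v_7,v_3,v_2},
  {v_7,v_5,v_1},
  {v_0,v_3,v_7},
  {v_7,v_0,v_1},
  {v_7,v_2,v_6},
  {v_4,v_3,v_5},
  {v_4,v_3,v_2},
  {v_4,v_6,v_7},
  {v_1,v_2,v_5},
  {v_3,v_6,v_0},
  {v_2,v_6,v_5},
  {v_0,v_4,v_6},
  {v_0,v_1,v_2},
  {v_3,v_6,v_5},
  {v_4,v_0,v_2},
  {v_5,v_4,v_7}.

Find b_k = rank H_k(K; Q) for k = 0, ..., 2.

Order the vertices as v_0 < v_1 < v_2 < v_3 < v_4 < v_5 < v_6 < v_7. Listing each simplex with vertices in this order, K has dimension 2 with simplices:

  0-simplices (8): [v_0], [v_1], [v_2], [v_3], [v_4], [v_5], [v_6], [v_7]
  1-simplices (24): (24 of them)
  2-simplices (16): (16 of them)

so the chain groups are C_0 ≅ Z^8, C_1 ≅ Z^24, C_2 ≅ Z^16.

∂_1: C_1 → C_0 is given by ∂[p,q] = [q] − [p].
The resulting 8×24 matrix has rank 7, and its Smith normal form has invariant factors (1,1,1,1,1,1,1).

Boundary ∂_2: C_2 → C_1 sends each 2-simplex [p,q,r] to [q,r] − [p,r] + [p,q]. For instance
  ∂[v_2,v_3,v_7] = [v_3,v_7] − [v_2,v_7] + [v_2,v_3],
  ∂[v_0,v_1,v_2] = [v_1,v_2] − [v_0,v_2] + [v_0,v_1].
This gives a 24×16 integer matrix of rank 15; reducing to Smith normal form yields diagonal entries (1,1,1,1,1,1,1,1,1,1,1,1,1,1,1).

Computing H_k = (kernel of ∂_k) / (image of ∂_{k+1}):

  H_0: rank C_0 − rank ∂_1 = 8 − 7 = 1, and the invariant factors of ∂_1 are all 1, so H_0 ≅ Z.
  H_1: rank ker ∂_1 − rank ∂_2 = (24 − 7) − 15 = 2, and the invariant factors of ∂_2 are all 1, so H_1 ≅ Z^2.
  H_2: rank ker ∂_2 − rank ∂_3 = (16 − 15) − 0 = 1, and there is no ∂_3, so H_2 ≅ Z.

Hence the Betti numbers are b_0 = 1, b_1 = 2, b_2 = 1.

b_0 = 1, b_1 = 2, b_2 = 1.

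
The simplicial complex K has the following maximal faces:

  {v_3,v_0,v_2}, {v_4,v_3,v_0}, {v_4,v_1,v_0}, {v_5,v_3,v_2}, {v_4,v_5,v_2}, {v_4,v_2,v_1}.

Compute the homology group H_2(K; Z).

H_2 ≅ 0.

K has 6 vertices, 12 edges, 6 triangles.
rank ∂_2 = 6, rank ∂_3 = 0 ⇒ b_2 = 6 − 6 − 0 = 0. So H_2 = 0.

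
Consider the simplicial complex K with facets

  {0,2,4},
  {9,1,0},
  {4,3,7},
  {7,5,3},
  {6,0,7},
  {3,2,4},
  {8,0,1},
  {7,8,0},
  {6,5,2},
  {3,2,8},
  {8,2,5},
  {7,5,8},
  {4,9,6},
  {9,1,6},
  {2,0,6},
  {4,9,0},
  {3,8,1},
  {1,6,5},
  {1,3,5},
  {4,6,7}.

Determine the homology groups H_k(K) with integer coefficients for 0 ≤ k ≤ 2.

Order the vertices as 0 < 1 < 2 < 3 < 4 < 5 < 6 < 7 < 8 < 9. Listing each simplex with vertices in this order, K has dimension 2 with simplices:

  0-simplices (10): [0], [1], [2], [3], [4], [5], [6], [7], [8], [9]
  1-simplices (30): (30 of them)
  2-simplices (20): (20 of them)

giving chain groups C_0 ≅ Z^10, C_1 ≅ Z^30, C_2 ≅ Z^20.

Boundary ∂_1: C_1 → C_0 sends each edge [p,q] (with p < q) to q − p. For instance
  ∂[1,9] = [9] − [1].
This gives a 10×30 integer matrix of rank 9; reducing to Smith normal form yields diagonal entries (1,1,1,1,1,1,1,1,1).

Boundary ∂_2: C_2 → C_1 acts by ∂[p,q,r] = [q,r] − [p,r] + [p,q]. For instance
  ∂[0,1,8] = [1,8] − [0,8] + [0,1],
  ∂[1,3,5] = [3,5] − [1,5] + [1,3].
This gives a 30×20 integer matrix of rank 20; reducing to Smith normal form yields diagonal entries (1,1,1,1,1,1,1,1,1,1,1,1,1,1,1,1,1,1,1,2).

Now H_k = ker ∂_k / im ∂_{k+1}, so:

  H_0: rank C_0 − rank ∂_1 = 10 − 9 = 1, and the invariant factors of ∂_1 are all 1, so H_0 ≅ Z.
  H_1: rank ker ∂_1 − rank ∂_2 = (30 − 9) − 20 = 1, and ∂_2 has invariant factor 2 > 1, so H_1 ≅ Z ⊕ Z/2.
  H_2: rank ker ∂_2 − rank ∂_3 = (20 − 20) − 0 = 0, and there is no ∂_3, so H_2 ≅ 0.

As a check, the Euler characteristic is 10 − 30 + 20 = 0, which agrees with 1 − 1 + 0 = 0.

H_0 = Z,  H_1 = Z ⊕ Z/2,  H_2 = 0.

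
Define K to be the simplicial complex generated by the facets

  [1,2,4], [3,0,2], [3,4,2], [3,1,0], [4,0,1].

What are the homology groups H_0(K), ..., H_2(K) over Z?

Take the total order 0 < 1 < 2 < 3 < 4 on the vertex set. Then K (dimension 2) consists of the simplices:

  0-simplices (5): [0], [1], [2], [3], [4]
  1-simplices (10): [0,1], [0,2], [0,3], [0,4], [1,2], [1,3], [1,4], [2,3], [2,4], [3,4]
  2-simplices (5): [0,1,3], [0,1,4], [0,2,3], [1,2,4], [2,3,4]

so the chain groups are C_0 ≅ Z^5, C_1 ≅ Z^10, C_2 ≅ Z^5.

The boundary map ∂_1: C_1 → C_0 maps an edge to its endpoints' difference, ∂[p,q] = q − p. For instance
  ∂[2,3] = [3] − [2].
This gives a 5×10 integer matrix of rank 4; reducing to Smith normal form yields diagonal entries (1,1,1,1).

Boundary ∂_2: C_2 → C_1 maps a triangle to the signed sum of its edges. For instance
  ∂[1,2,4] = [2,4] − [1,4] + [1,2],
  ∂[2,3,4] = [3,4] − [2,4] + [2,3].
The 10×5 boundary matrix has rank 5 and Smith normal form diag(1,1,1,1,1).

Reading off H_k = ker ∂_k / im ∂_{k+1}:

  H_0: rank C_0 − rank ∂_1 = 5 − 4 = 1, and the invariant factors of ∂_1 are all 1, so H_0 = Z.
  H_1: rank ker ∂_1 − rank ∂_2 = (10 − 4) − 5 = 1, and the invariant factors of ∂_2 are all 1, so H_1 = Z.
  H_2: rank ker ∂_2 − rank ∂_3 = (5 − 5) − 0 = 0, and there is no ∂_3, so H_2 = 0.

H_0 = Z,  H_1 = Z,  H_2 = 0.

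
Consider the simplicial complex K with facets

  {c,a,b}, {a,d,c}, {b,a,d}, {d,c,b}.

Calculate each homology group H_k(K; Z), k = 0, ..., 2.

We work with the vertex ordering a < b < c < d. The simplices of K, each written with vertices in increasing order, are:

  0-simplices (4): a, b, c, d
  1-simplices (6): ab, ac, ad, bc, bd, cd
  2-simplices (4): abc, abd, acd, bcd

so the chain groups are C_0 ≅ Z^4, C_1 ≅ Z^6, C_2 ≅ Z^4.

∂_1: C_1 → C_0 is given by ∂[p,q] = [q] − [p]. For instance
  ∂ab = b − a.
The 4×6 boundary matrix has rank 3 and Smith normal form diag(1,1,1).

∂_2: C_2 → C_1 maps a triangle to the signed sum of its edges. For instance
  ∂abd = bd − ad + ab,
  ∂abc = bc − ac + ab.
This gives a 6×4 integer matrix of rank 3; reducing to Smith normal form yields diagonal entries (1,1,1).

Reading off H_k = ker ∂_k / im ∂_{k+1}:

  H_0: rank C_0 − rank ∂_1 = 4 − 3 = 1, and the invariant factors of ∂_1 are all 1, so H_0 ≅ Z.
  H_1: rank ker ∂_1 − rank ∂_2 = (6 − 3) − 3 = 0, and the invariant factors of ∂_2 are all 1, so H_1 ≅ 0.
  H_2: rank ker ∂_2 − rank ∂_3 = (4 − 3) − 0 = 1, and there is no ∂_3, so H_2 ≅ Z.

H_0 ≅ Z,  H_1 = 0,  H_2 ≅ Z.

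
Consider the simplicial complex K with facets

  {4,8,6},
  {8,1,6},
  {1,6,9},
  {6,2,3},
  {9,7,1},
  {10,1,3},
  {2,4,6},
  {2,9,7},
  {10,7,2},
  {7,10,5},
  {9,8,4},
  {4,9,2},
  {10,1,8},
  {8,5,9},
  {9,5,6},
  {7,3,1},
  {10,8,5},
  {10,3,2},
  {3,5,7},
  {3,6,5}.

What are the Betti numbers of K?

b_0 = 1, b_1 = 1, b_2 = 0.

Take the total order 1 < 2 < 3 < 4 < 5 < 6 < 7 < 8 < 9 < 10 on the vertex set. Then K (dimension 2) consists of the simplices:

  0-simplices (10): [1], [2], [3], [4], [5], [6], [7], [8], [9], [10]
  1-simplices (30): (30 of them)
  2-simplices (20): (20 of them)

Hence C_0 ≅ Z^10, C_1 ≅ Z^30, C_2 ≅ Z^20.

The boundary map ∂_1: C_1 → C_0 is given by ∂[p,q] = [q] − [p]. For instance
  ∂[8,9] = [9] − [8].
As a 10×30 matrix over Z this has rank 9, with invariant factors (1,1,1,1,1,1,1,1,1).

The boundary map ∂_2: C_2 → C_1 maps a triangle to the signed sum of its edges. For instance
  ∂[2,4,6] = [4,6] − [2,6] + [2,4],
  ∂[2,3,6] = [3,6] − [2,6] + [2,3].
The 30×20 boundary matrix has rank 20 and Smith normal form diag(1,1,1,1,1,1,1,1,1,1,1,1,1,1,1,1,1,1,1,2).

From H_k ≅ ker(∂_k) / im(∂_{k+1}) we obtain:

  H_0: rank C_0 − rank ∂_1 = 10 − 9 = 1, and the invariant factors of ∂_1 are all 1, so H_0 = Z.
  H_1: rank ker ∂_1 − rank ∂_2 = (30 − 9) − 20 = 1, and ∂_2 has invariant factor 2 > 1, so H_1 = Z × Z/2.
  H_2: rank ker ∂_2 − rank ∂_3 = (20 − 20) − 0 = 0, and there is no ∂_3, so H_2 = 0.

As a check, the Euler characteristic is 10 − 30 + 20 = 0, which agrees with 1 − 1 + 0 = 0.
(K is a triangulation of the Klein bottle.)

Hence the Betti numbers are b_0 = 1, b_1 = 1, b_2 = 0.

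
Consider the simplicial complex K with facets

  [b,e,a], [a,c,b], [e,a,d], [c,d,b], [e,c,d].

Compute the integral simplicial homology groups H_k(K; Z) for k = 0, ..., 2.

H_0 ≅ Z,  H_1 ≅ Z,  H_2 = 0.

Fix the vertex order a < b < c < d < e and write every simplex with vertices in increasing order. Then dim K = 2 and the simplices of K are:

  0-simplices (5): a, b, c, d, e
  1-simplices (10): ab, ac, ad, ae, bc, bd, be, cd, ce, de
  2-simplices (5): abc, abe, ade, bcd, cde

so the chain groups are C_0 ≅ Z^5, C_1 ≅ Z^10, C_2 ≅ Z^5.

Boundary ∂_1: C_1 → C_0 maps an edge to its endpoints' difference, ∂[p,q] = q − p.
As a 5×10 matrix over Z this has rank 4, with invariant factors (1,1,1,1).

The boundary map ∂_2: C_2 → C_1 sends each 2-simplex [p,q,r] to [q,r] − [p,r] + [p,q]. For instance
  ∂ade = de − ae + ad,
  ∂abc = bc − ac + ab.
The resulting 10×5 matrix has rank 5, and its Smith normal form has invariant factors (1,1,1,1,1).

Reading off H_k = ker ∂_k / im ∂_{k+1}:

  H_0: rank C_0 − rank ∂_1 = 5 − 4 = 1, and the invariant factors of ∂_1 are all 1, so H_0 ≅ Z.
  H_1: rank ker ∂_1 − rank ∂_2 = (10 − 4) − 5 = 1, and the invariant factors of ∂_2 are all 1, so H_1 ≅ Z.
  H_2: rank ker ∂_2 − rank ∂_3 = (5 − 5) − 0 = 0, and there is no ∂_3, so H_2 ≅ 0.

As a check, the Euler characteristic is 5 − 10 + 5 = 0, which agrees with 1 − 1 + 0 = 0.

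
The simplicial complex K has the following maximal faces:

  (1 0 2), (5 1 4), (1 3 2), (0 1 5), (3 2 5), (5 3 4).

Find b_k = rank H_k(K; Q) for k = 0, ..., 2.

We work with the vertex ordering 0 < 1 < 2 < 3 < 4 < 5. The simplices of K, each written with vertices in increasing order, are:

  0-simplices (6): [0], [1], [2], [3], [4], [5]
  1-simplices (12): [0,1], [0,2], [0,5], [1,2], [1,3], [1,4], [1,5], [2,3], [2,5], [3,4], [3,5], [4,5]
  2-simplices (6): [0,1,2], [0,1,5], [1,2,3], [1,4,5], [2,3,5], [3,4,5]

giving chain groups C_0 ≅ Z^6, C_1 ≅ Z^12, C_2 ≅ Z^6.

Boundary ∂_1: C_1 → C_0 is given by ∂[p,q] = [q] − [p]. For instance
  ∂[0,2] = [2] − [0].
The 6×12 boundary matrix has rank 5 and Smith normal form diag(1,1,1,1,1).

∂_2: C_2 → C_1 sends each 2-simplex [p,q,r] to [q,r] − [p,r] + [p,q]. For instance
  ∂[3,4,5] = [4,5] − [3,5] + [3,4],
  ∂[2,3,5] = [3,5] − [2,5] + [2,3].
As a 12×6 matrix over Z this has rank 6, with invariant factors (1,1,1,1,1,1).

Now H_k = ker ∂_k / im ∂_{k+1}, so:

  H_0: rank C_0 − rank ∂_1 = 6 − 5 = 1, and the invariant factors of ∂_1 are all 1, so H_0 ≅ Z.
  H_1: rank ker ∂_1 − rank ∂_2 = (12 − 5) − 6 = 1, and the invariant factors of ∂_2 are all 1, so H_1 ≅ Z.
  H_2: rank ker ∂_2 − rank ∂_3 = (6 − 6) − 0 = 0, and there is no ∂_3, so H_2 ≅ 0.

Hence the Betti numbers are b_0 = 1, b_1 = 1, b_2 = 0.

b_0 = 1, b_1 = 1, b_2 = 0.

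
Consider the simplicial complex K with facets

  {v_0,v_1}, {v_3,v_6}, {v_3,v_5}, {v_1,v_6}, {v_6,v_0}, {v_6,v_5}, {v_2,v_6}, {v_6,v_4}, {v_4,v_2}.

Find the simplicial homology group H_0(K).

Fix the vertex order v_0 < v_1 < v_2 < v_3 < v_4 < v_5 < v_6 and write every simplex with vertices in increasing order. Then dim K = 1 and the simplices of K are:

  0-simplices (7): [v_0], [v_1], [v_2], [v_3], [v_4], [v_5], [v_6]
  1-simplices (9): [v_0,v_1], [v_0,v_6], [v_1,v_6], [v_2,v_4], [v_2,v_6], [v_3,v_5], [v_3,v_6], [v_4,v_6], [v_5,v_6]

Hence C_0 ≅ Z^7, C_1 ≅ Z^9.

∂_1: C_1 → C_0 maps an edge to its endpoints' difference, ∂[p,q] = q − p. For instance
  ∂[v_0,v_6] = [v_6] − [v_0].
As a 7×9 matrix over Z this has rank 6, with invariant factors (1,1,1,1,1,1).

Reading off H_k = ker ∂_k / im ∂_{k+1}:

  H_0: rank C_0 − rank ∂_1 = 7 − 6 = 1, and the invariant factors of ∂_1 are all 1, so H_0 = Z.

H_0 ≅ Z.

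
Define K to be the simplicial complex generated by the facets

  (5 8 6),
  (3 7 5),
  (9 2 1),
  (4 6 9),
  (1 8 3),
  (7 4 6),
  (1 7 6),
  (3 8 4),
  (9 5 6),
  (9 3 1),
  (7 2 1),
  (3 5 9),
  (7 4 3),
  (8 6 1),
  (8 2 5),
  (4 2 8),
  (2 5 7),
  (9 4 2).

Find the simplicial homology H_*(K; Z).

We work with the vertex ordering 1 < 2 < 3 < 4 < 5 < 6 < 7 < 8 < 9. The simplices of K, each written with vertices in increasing order, are:

  0-simplices (9): [1], [2], [3], [4], [5], [6], [7], [8], [9]
  1-simplices (27): (27 of them)
  2-simplices (18): [1,2,7], [1,2,9], [1,3,8], [1,3,9], [1,6,7], [1,6,8], [2,4,8], [2,4,9], [2,5,7], [2,5,8], [3,4,7], [3,4,8], [3,5,7], [3,5,9], [4,6,7], [4,6,9], [5,6,8], [5,6,9]

so the chain groups are C_0 ≅ Z^9, C_1 ≅ Z^27, C_2 ≅ Z^18.

The boundary map ∂_1: C_1 → C_0 is given by ∂[p,q] = [q] − [p]. For instance
  ∂[2,7] = [7] − [2].
The resulting 9×27 matrix has rank 8, and its Smith normal form has invariant factors (1,1,1,1,1,1,1,1).

∂_2: C_2 → C_1 acts by ∂[p,q,r] = [q,r] − [p,r] + [p,q]. For instance
  ∂[2,4,8] = [4,8] − [2,8] + [2,4],
  ∂[2,5,8] = [5,8] − [2,8] + [2,5].
The resulting 27×18 matrix has rank 17, and its Smith normal form has invariant factors (1,1,1,1,1,1,1,1,1,1,1,1,1,1,1,1,1).

Computing H_k = (kernel of ∂_k) / (image of ∂_{k+1}):

  H_0: rank C_0 − rank ∂_1 = 9 − 8 = 1, and the invariant factors of ∂_1 are all 1, so H_0 ≅ Z.
  H_1: rank ker ∂_1 − rank ∂_2 = (27 − 8) − 17 = 2, and the invariant factors of ∂_2 are all 1, so H_1 ≅ Z^2.
  H_2: rank ker ∂_2 − rank ∂_3 = (18 − 17) − 0 = 1, and there is no ∂_3, so H_2 ≅ Z.

As a check, the Euler characteristic is 9 − 27 + 18 = 0, which agrees with 1 − 2 + 1 = 0.
(K is a triangulation of the torus T^2.)

H_0 = Z,  H_1 = Z^2,  H_2 = Z.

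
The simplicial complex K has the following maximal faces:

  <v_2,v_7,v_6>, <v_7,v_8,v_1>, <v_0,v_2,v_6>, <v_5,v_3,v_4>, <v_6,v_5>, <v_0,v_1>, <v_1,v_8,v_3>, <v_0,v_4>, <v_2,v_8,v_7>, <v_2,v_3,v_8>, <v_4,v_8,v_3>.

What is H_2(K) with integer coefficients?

H_2 = 0.

We work with the vertex ordering v_0 < v_1 < v_2 < v_3 < v_4 < v_5 < v_6 < v_7 < v_8. The simplices of K, each written with vertices in increasing order, are:

  0-simplices (9): [v_0], [v_1], [v_2], [v_3], [v_4], [v_5], [v_6], [v_7], [v_8]
  1-simplices (19): (19 of them)
  2-simplices (8): [v_0,v_2,v_6], [v_1,v_3,v_8], [v_1,v_7,v_8], [v_2,v_3,v_8], [v_2,v_6,v_7], [v_2,v_7,v_8], [v_3,v_4,v_5], [v_3,v_4,v_8]

Hence C_0 ≅ Z^9, C_1 ≅ Z^19, C_2 ≅ Z^8.

∂_1: C_1 → C_0 maps an edge to its endpoints' difference, ∂[p,q] = q − p. For instance
  ∂[v_0,v_4] = [v_4] − [v_0].
This gives a 9×19 integer matrix of rank 8; reducing to Smith normal form yields diagonal entries (1,1,1,1,1,1,1,1).

Boundary ∂_2: C_2 → C_1 sends each 2-simplex [p,q,r] to [q,r] − [p,r] + [p,q]. For instance
  ∂[v_3,v_4,v_5] = [v_4,v_5] − [v_3,v_5] + [v_3,v_4],
  ∂[v_1,v_3,v_8] = [v_3,v_8] − [v_1,v_8] + [v_1,v_3].
This gives a 19×8 integer matrix of rank 8; reducing to Smith normal form yields diagonal entries (1,1,1,1,1,1,1,1).

Computing H_k = (kernel of ∂_k) / (image of ∂_{k+1}):

  H_2: rank ker ∂_2 − rank ∂_3 = (8 − 8) − 0 = 0, and there is no ∂_3, so H_2 = 0.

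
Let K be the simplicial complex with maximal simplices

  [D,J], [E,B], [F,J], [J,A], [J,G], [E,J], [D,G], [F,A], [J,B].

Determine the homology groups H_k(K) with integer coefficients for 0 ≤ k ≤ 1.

Fix the vertex order A < B < D < E < F < G < J and write every simplex with vertices in increasing order. Then dim K = 1 and the simplices of K are:

  0-simplices (7): A, B, D, E, F, G, J
  1-simplices (9): AF, AJ, BE, BJ, DG, DJ, EJ, FJ, GJ

giving chain groups C_0 ≅ Z^7, C_1 ≅ Z^9.

Boundary ∂_1: C_1 → C_0 sends each edge [p,q] (with p < q) to q − p. For instance
  ∂GJ = J − G.
This gives a 7×9 integer matrix of rank 6; reducing to Smith normal form yields diagonal entries (1,1,1,1,1,1).

Reading off H_k = ker ∂_k / im ∂_{k+1}:

  H_0: rank C_0 − rank ∂_1 = 7 − 6 = 1, and the invariant factors of ∂_1 are all 1, so H_0 = Z.
  H_1: rank ker ∂_1 − rank ∂_2 = (9 − 6) − 0 = 3, and there is no ∂_2, so H_1 = Z^3.

(K is a triangulation of a wedge of 3 circles.)

H_0 = Z,  H_1 = Z^3.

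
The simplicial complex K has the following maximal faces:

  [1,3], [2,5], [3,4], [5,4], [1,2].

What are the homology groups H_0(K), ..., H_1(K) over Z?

Take the total order 1 < 2 < 3 < 4 < 5 on the vertex set. Then K (dimension 1) consists of the simplices:

  0-simplices (5): [1], [2], [3], [4], [5]
  1-simplices (5): [1,2], [1,3], [2,5], [3,4], [4,5]

giving chain groups C_0 ≅ Z^5, C_1 ≅ Z^5.

∂_1: C_1 → C_0 sends each edge [p,q] (with p < q) to q − p.
The 5×5 boundary matrix has rank 4 and Smith normal form diag(1,1,1,1).

From H_k ≅ ker(∂_k) / im(∂_{k+1}) we obtain:

  H_0: rank C_0 − rank ∂_1 = 5 − 4 = 1, and the invariant factors of ∂_1 are all 1, so H_0 = Z.
  H_1: rank ker ∂_1 − rank ∂_2 = (5 − 4) − 0 = 1, and there is no ∂_2, so H_1 = Z.

As a check, the Euler characteristic is 5 − 5 = 0, which agrees with 1 − 1 = 0.

H_0 = Z,  H_1 = Z.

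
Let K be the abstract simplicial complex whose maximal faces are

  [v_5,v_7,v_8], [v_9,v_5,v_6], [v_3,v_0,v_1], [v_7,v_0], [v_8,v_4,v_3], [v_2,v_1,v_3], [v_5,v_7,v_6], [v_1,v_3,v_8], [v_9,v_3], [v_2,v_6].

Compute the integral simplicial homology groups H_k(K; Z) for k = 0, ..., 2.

Take the total order v_0 < v_1 < v_2 < v_3 < v_4 < v_5 < v_6 < v_7 < v_8 < v_9 on the vertex set. Then K (dimension 2) consists of the simplices:

  0-simplices (10): [v_0], [v_1], [v_2], [v_3], [v_4], [v_5], [v_6], [v_7], [v_8], [v_9]
  1-simplices (19): (19 of them)
  2-simplices (7): [v_0,v_1,v_3], [v_1,v_2,v_3], [v_1,v_3,v_8], [v_3,v_4,v_8], [v_5,v_6,v_7], [v_5,v_6,v_9], [v_5,v_7,v_8]

giving chain groups C_0 ≅ Z^10, C_1 ≅ Z^19, C_2 ≅ Z^7.

∂_1: C_1 → C_0 maps an edge to its endpoints' difference, ∂[p,q] = q − p.
The 10×19 boundary matrix has rank 9 and Smith normal form diag(1,1,1,1,1,1,1,1,1).

The boundary map ∂_2: C_2 → C_1 maps a triangle to the signed sum of its edges. For instance
  ∂[v_1,v_2,v_3] = [v_2,v_3] − [v_1,v_3] + [v_1,v_2],
  ∂[v_5,v_7,v_8] = [v_7,v_8] − [v_5,v_8] + [v_5,v_7].
The resulting 19×7 matrix has rank 7, and its Smith normal form has invariant factors (1,1,1,1,1,1,1).

Computing H_k = (kernel of ∂_k) / (image of ∂_{k+1}):

  H_0: rank C_0 − rank ∂_1 = 10 − 9 = 1, and the invariant factors of ∂_1 are all 1, so H_0 ≅ Z.
  H_1: rank ker ∂_1 − rank ∂_2 = (19 − 9) − 7 = 3, and the invariant factors of ∂_2 are all 1, so H_1 ≅ Z^3.
  H_2: rank ker ∂_2 − rank ∂_3 = (7 − 7) − 0 = 0, and there is no ∂_3, so H_2 ≅ 0.

H_0 = Z,  H_1 = Z^3,  H_2 = 0.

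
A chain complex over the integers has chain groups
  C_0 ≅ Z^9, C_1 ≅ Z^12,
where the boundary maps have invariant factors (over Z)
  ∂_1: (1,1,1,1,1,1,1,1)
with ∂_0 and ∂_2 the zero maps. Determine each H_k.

H_0: b_0 = 9 − 0 − 8 = 1; torsion from ∂_1 factors > 1: none. So H_0 = Z.
H_1: b_1 = 12 − 8 − 0 = 4; torsion from ∂_2 factors > 1: none. So H_1 = Z^4.

H_0 = Z,  H_1 = Z^4.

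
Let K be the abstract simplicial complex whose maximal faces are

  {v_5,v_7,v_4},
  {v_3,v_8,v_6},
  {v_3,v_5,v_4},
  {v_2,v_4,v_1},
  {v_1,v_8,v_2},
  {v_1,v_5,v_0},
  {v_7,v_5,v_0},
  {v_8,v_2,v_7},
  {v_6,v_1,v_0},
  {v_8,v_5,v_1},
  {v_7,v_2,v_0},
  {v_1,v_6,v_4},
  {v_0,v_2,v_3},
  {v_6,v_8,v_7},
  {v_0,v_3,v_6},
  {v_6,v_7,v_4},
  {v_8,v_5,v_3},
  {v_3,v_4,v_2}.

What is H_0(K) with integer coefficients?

H_0 ≅ Z.

We work with the vertex ordering v_0 < v_1 < v_2 < v_3 < v_4 < v_5 < v_6 < v_7 < v_8. The simplices of K, each written with vertices in increasing order, are:

  0-simplices (9): [v_0], [v_1], [v_2], [v_3], [v_4], [v_5], [v_6], [v_7], [v_8]
  1-simplices (27): (27 of them)
  2-simplices (18): (18 of them)

so the chain groups are C_0 ≅ Z^9, C_1 ≅ Z^27, C_2 ≅ Z^18.

∂_1: C_1 → C_0 maps an edge to its endpoints' difference, ∂[p,q] = q − p. For instance
  ∂[v_2,v_8] = [v_8] − [v_2].
As a 9×27 matrix over Z this has rank 8, with invariant factors (1,1,1,1,1,1,1,1).

∂_2: C_2 → C_1 maps a triangle to the signed sum of its edges. For instance
  ∂[v_1,v_4,v_6] = [v_4,v_6] − [v_1,v_6] + [v_1,v_4],
  ∂[v_0,v_1,v_5] = [v_1,v_5] − [v_0,v_5] + [v_0,v_1].
This gives a 27×18 integer matrix of rank 17; reducing to Smith normal form yields diagonal entries (1,1,1,1,1,1,1,1,1,1,1,1,1,1,1,1,1).

Computing H_k = (kernel of ∂_k) / (image of ∂_{k+1}):

  H_0: rank C_0 − rank ∂_1 = 9 − 8 = 1, and the invariant factors of ∂_1 are all 1, so H_0 ≅ Z.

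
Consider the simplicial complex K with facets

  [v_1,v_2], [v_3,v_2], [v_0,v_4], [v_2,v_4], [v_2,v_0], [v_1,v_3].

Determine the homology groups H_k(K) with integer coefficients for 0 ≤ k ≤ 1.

H_0 ≅ Z,  H_1 ≅ Z^2.

Order the vertices as v_0 < v_1 < v_2 < v_3 < v_4. Listing each simplex with vertices in this order, K has dimension 1 with simplices:

  0-simplices (5): [v_0], [v_1], [v_2], [v_3], [v_4]
  1-simplices (6): [v_0,v_2], [v_0,v_4], [v_1,v_2], [v_1,v_3], [v_2,v_3], [v_2,v_4]

giving chain groups C_0 ≅ Z^5, C_1 ≅ Z^6.

∂_1: C_1 → C_0 is given by ∂[p,q] = [q] − [p]. For instance
  ∂[v_2,v_3] = [v_3] − [v_2].
This gives a 5×6 integer matrix of rank 4; reducing to Smith normal form yields diagonal entries (1,1,1,1).

Reading off H_k = ker ∂_k / im ∂_{k+1}:

  H_0: rank C_0 − rank ∂_1 = 5 − 4 = 1, and the invariant factors of ∂_1 are all 1, so H_0 ≅ Z.
  H_1: rank ker ∂_1 − rank ∂_2 = (6 − 4) − 0 = 2, and there is no ∂_2, so H_1 ≅ Z^2.

(K is a triangulation of a wedge of 2 circles.)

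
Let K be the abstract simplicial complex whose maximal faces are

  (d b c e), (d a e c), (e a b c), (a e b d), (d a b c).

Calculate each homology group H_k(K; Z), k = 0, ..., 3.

Fix the vertex order a < b < c < d < e and write every simplex with vertices in increasing order. Then dim K = 3 and the simplices of K are:

  0-simplices (5): a, b, c, d, e
  1-simplices (10): ab, ac, ad, ae, bc, bd, be, cd, ce, de
  2-simplices (10): abc, abd, abe, acd, ace, ade, bcd, bce, bde, cde
  3-simplices (5): abcd, abce, abde, acde, bcde

Hence C_0 ≅ Z^5, C_1 ≅ Z^10, C_2 ≅ Z^10, C_3 ≅ Z^5.

Boundary ∂_1: C_1 → C_0 maps an edge to its endpoints' difference, ∂[p,q] = q − p.
As a 5×10 matrix over Z this has rank 4, with invariant factors (1,1,1,1).

Boundary ∂_2: C_2 → C_1 acts by ∂[p,q,r] = [q,r] − [p,r] + [p,q]. For instance
  ∂ace = ce − ae + ac,
  ∂bce = ce − be + bc.
This gives a 10×10 integer matrix of rank 6; reducing to Smith normal form yields diagonal entries (1,1,1,1,1,1).

The boundary map ∂_3: C_3 → C_2 sends each 3-simplex σ to the alternating sum Σ_i (−1)^i (σ with its i-th vertex removed). For instance
  ∂abce = bce − ace + abe − abc,
  ∂acde = cde − ade + ace − acd.
The 10×5 boundary matrix has rank 4 and Smith normal form diag(1,1,1,1).

Reading off H_k = ker ∂_k / im ∂_{k+1}:

  H_0: rank C_0 − rank ∂_1 = 5 − 4 = 1, and the invariant factors of ∂_1 are all 1, so H_0 = Z.
  H_1: rank ker ∂_1 − rank ∂_2 = (10 − 4) − 6 = 0, and the invariant factors of ∂_2 are all 1, so H_1 = 0.
  H_2: rank ker ∂_2 − rank ∂_3 = (10 − 6) − 4 = 0, and the invariant factors of ∂_3 are all 1, so H_2 = 0.
  H_3: rank ker ∂_3 − rank ∂_4 = (5 − 4) − 0 = 1, and there is no ∂_4, so H_3 = Z.

(K is a triangulation of the 3-sphere S^3.)

H_0 = Z,  H_1 = 0,  H_2 = 0,  H_3 = Z.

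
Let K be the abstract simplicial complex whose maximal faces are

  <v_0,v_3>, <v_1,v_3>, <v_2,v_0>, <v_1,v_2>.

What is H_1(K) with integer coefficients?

Fix the vertex order v_0 < v_1 < v_2 < v_3 and write every simplex with vertices in increasing order. Then dim K = 1 and the simplices of K are:

  0-simplices (4): [v_0], [v_1], [v_2], [v_3]
  1-simplices (4): [v_0,v_2], [v_0,v_3], [v_1,v_2], [v_1,v_3]

so the chain groups are C_0 ≅ Z^4, C_1 ≅ Z^4.

Boundary ∂_1: C_1 → C_0 sends each edge [p,q] (with p < q) to q − p. For instance
  ∂[v_0,v_3] = [v_3] − [v_0].
The resulting 4×4 matrix has rank 3, and its Smith normal form has invariant factors (1,1,1).

Computing H_k = (kernel of ∂_k) / (image of ∂_{k+1}):

  H_1: rank ker ∂_1 − rank ∂_2 = (4 − 3) − 0 = 1, and there is no ∂_2, so H_1 ≅ Z.

H_1 ≅ Z.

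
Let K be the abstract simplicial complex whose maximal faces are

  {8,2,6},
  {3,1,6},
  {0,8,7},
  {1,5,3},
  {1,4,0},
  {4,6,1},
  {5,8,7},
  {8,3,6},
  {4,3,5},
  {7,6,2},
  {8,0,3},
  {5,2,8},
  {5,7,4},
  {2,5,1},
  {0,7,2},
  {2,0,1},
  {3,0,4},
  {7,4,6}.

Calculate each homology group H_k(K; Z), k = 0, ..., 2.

Take the total order 0 < 1 < 2 < 3 < 4 < 5 < 6 < 7 < 8 on the vertex set. Then K (dimension 2) consists of the simplices:

  0-simplices (9): [0], [1], [2], [3], [4], [5], [6], [7], [8]
  1-simplices (27): (27 of them)
  2-simplices (18): [0,1,2], [0,1,4], [0,2,7], [0,3,4], [0,3,8], [0,7,8], [1,2,5], [1,3,5], [1,3,6], [1,4,6], [2,5,8], [2,6,7], [2,6,8], [3,4,5], [3,6,8], [4,5,7], [4,6,7], [5,7,8]

Hence C_0 ≅ Z^9, C_1 ≅ Z^27, C_2 ≅ Z^18.

∂_1: C_1 → C_0 sends each edge [p,q] (with p < q) to q − p.
The 9×27 boundary matrix has rank 8 and Smith normal form diag(1,1,1,1,1,1,1,1).

Boundary ∂_2: C_2 → C_1 acts by ∂[p,q,r] = [q,r] − [p,r] + [p,q]. For instance
  ∂[0,2,7] = [2,7] − [0,7] + [0,2],
  ∂[1,4,6] = [4,6] − [1,6] + [1,4].
The 27×18 boundary matrix has rank 18 and Smith normal form diag(1,1,1,1,1,1,1,1,1,1,1,1,1,1,1,1,1,2).

From H_k ≅ ker(∂_k) / im(∂_{k+1}) we obtain:

  H_0: rank C_0 − rank ∂_1 = 9 − 8 = 1, and the invariant factors of ∂_1 are all 1, so H_0 = Z.
  H_1: rank ker ∂_1 − rank ∂_2 = (27 − 8) − 18 = 1, and ∂_2 has invariant factor 2 > 1, so H_1 = Z ⊕ Z_2.
  H_2: rank ker ∂_2 − rank ∂_3 = (18 − 18) − 0 = 0, and there is no ∂_3, so H_2 = 0.

As a check, the Euler characteristic is 9 − 27 + 18 = 0, which agrees with 1 − 1 + 0 = 0.

H_0 ≅ Z,  H_1 ≅ Z ⊕ Z_2,  H_2 = 0.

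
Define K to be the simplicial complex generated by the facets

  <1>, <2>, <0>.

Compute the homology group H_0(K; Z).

H_0 ≅ Z^3.

Order the vertices as 0 < 1 < 2. Listing each simplex with vertices in this order, K has dimension 0 with simplices:

  0-simplices (3): [0], [1], [2]

Hence C_0 ≅ Z^3.

Reading off H_k = ker ∂_k / im ∂_{k+1}:

  H_0: rank C_0 − rank ∂_1 = 3 − 0 = 3, and there is no ∂_1, so H_0 = Z^3.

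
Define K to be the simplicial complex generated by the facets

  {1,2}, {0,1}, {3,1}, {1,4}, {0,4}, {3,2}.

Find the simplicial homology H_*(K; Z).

We work with the vertex ordering 0 < 1 < 2 < 3 < 4. The simplices of K, each written with vertices in increasing order, are:

  0-simplices (5): [0], [1], [2], [3], [4]
  1-simplices (6): [0,1], [0,4], [1,2], [1,3], [1,4], [2,3]

giving chain groups C_0 ≅ Z^5, C_1 ≅ Z^6.

∂_1: C_1 → C_0 sends each edge [p,q] (with p < q) to q − p.
This gives a 5×6 integer matrix of rank 4; reducing to Smith normal form yields diagonal entries (1,1,1,1).

Reading off H_k = ker ∂_k / im ∂_{k+1}:

  H_0: rank C_0 − rank ∂_1 = 5 − 4 = 1, and the invariant factors of ∂_1 are all 1, so H_0 ≅ Z.
  H_1: rank ker ∂_1 − rank ∂_2 = (6 − 4) − 0 = 2, and there is no ∂_2, so H_1 ≅ Z^2.

H_0 ≅ Z,  H_1 ≅ Z^2.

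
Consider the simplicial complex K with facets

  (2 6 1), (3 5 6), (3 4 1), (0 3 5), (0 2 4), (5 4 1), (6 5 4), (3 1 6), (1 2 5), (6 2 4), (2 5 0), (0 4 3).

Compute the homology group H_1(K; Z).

Fix the vertex order 0 < 1 < 2 < 3 < 4 < 5 < 6 and write every simplex with vertices in increasing order. Then dim K = 2 and the simplices of K are:

  0-simplices (7): [0], [1], [2], [3], [4], [5], [6]
  1-simplices (18): [0,2], [0,3], [0,4], [0,5], [1,2], [1,3], [1,4], [1,5], [1,6], [2,4], [2,5], [2,6], [3,4], [3,5], [3,6], [4,5], [4,6], [5,6]
  2-simplices (12): [0,2,4], [0,2,5], [0,3,4], [0,3,5], [1,2,5], [1,2,6], [1,3,4], [1,3,6], [1,4,5], [2,4,6], [3,5,6], [4,5,6]

Hence C_0 ≅ Z^7, C_1 ≅ Z^18, C_2 ≅ Z^12.

The boundary map ∂_1: C_1 → C_0 sends each edge [p,q] (with p < q) to q − p.
This gives a 7×18 integer matrix of rank 6; reducing to Smith normal form yields diagonal entries (1,1,1,1,1,1).

The boundary map ∂_2: C_2 → C_1 acts by ∂[p,q,r] = [q,r] − [p,r] + [p,q]. For instance
  ∂[3,5,6] = [5,6] − [3,6] + [3,5],
  ∂[0,3,5] = [3,5] − [0,5] + [0,3].
This gives a 18×12 integer matrix of rank 12; reducing to Smith normal form yields diagonal entries (1,1,1,1,1,1,1,1,1,1,1,2).

Reading off H_k = ker ∂_k / im ∂_{k+1}:

  H_1: rank ker ∂_1 − rank ∂_2 = (18 − 6) − 12 = 0, and ∂_2 has invariant factor 2 > 1, so H_1 ≅ Z/2Z.

H_1 ≅ Z/2Z.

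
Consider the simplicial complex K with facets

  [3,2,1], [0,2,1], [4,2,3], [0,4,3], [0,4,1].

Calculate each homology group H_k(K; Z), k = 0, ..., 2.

H_0 ≅ Z,  H_1 ≅ Z,  H_2 = 0.

Order the vertices as 0 < 1 < 2 < 3 < 4. Listing each simplex with vertices in this order, K has dimension 2 with simplices:

  0-simplices (5): [0], [1], [2], [3], [4]
  1-simplices (10): [0,1], [0,2], [0,3], [0,4], [1,2], [1,3], [1,4], [2,3], [2,4], [3,4]
  2-simplices (5): [0,1,2], [0,1,4], [0,3,4], [1,2,3], [2,3,4]

giving chain groups C_0 ≅ Z^5, C_1 ≅ Z^10, C_2 ≅ Z^5.

Boundary ∂_1: C_1 → C_0 sends each edge [p,q] (with p < q) to q − p. For instance
  ∂[2,4] = [4] − [2].
The 5×10 boundary matrix has rank 4 and Smith normal form diag(1,1,1,1).

Boundary ∂_2: C_2 → C_1 sends each 2-simplex [p,q,r] to [q,r] − [p,r] + [p,q]. For instance
  ∂[2,3,4] = [3,4] − [2,4] + [2,3],
  ∂[0,3,4] = [3,4] − [0,4] + [0,3].
As a 10×5 matrix over Z this has rank 5, with invariant factors (1,1,1,1,1).

Reading off H_k = ker ∂_k / im ∂_{k+1}:

  H_0: rank C_0 − rank ∂_1 = 5 − 4 = 1, and the invariant factors of ∂_1 are all 1, so H_0 = Z.
  H_1: rank ker ∂_1 − rank ∂_2 = (10 − 4) − 5 = 1, and the invariant factors of ∂_2 are all 1, so H_1 = Z.
  H_2: rank ker ∂_2 − rank ∂_3 = (5 − 5) − 0 = 0, and there is no ∂_3, so H_2 = 0.

As a check, the Euler characteristic is 5 − 10 + 5 = 0, which agrees with 1 − 1 + 0 = 0.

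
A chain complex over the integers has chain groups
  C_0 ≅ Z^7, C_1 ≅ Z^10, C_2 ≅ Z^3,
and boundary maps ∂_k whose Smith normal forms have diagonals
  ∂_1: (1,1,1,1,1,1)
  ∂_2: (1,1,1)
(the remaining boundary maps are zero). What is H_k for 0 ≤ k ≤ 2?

H_0 = Z,  H_1 = Z,  H_2 = 0.

H_0: b_0 = 7 − 0 − 6 = 1; torsion from ∂_1 factors > 1: none. So H_0 = Z.
H_1: b_1 = 10 − 6 − 3 = 1; torsion from ∂_2 factors > 1: none. So H_1 = Z.
H_2: b_2 = 3 − 3 − 0 = 0; torsion from ∂_3 factors > 1: none. So H_2 = 0.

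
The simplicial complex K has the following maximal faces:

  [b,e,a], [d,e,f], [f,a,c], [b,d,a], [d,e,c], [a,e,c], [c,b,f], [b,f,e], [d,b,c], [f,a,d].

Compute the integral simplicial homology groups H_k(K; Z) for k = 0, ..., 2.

H_0 ≅ Z,  H_1 ≅ Z/2,  H_2 = 0.

Take the total order a < b < c < d < e < f on the vertex set. Then K (dimension 2) consists of the simplices:

  0-simplices (6): a, b, c, d, e, f
  1-simplices (15): ab, ac, ad, ae, af, bc, bd, be, bf, cd, ce, cf, de, df, ef
  2-simplices (10): abd, abe, ace, acf, adf, bcd, bcf, bef, cde, def

giving chain groups C_0 ≅ Z^6, C_1 ≅ Z^15, C_2 ≅ Z^10.

∂_1: C_1 → C_0 is given by ∂[p,q] = [q] − [p]. For instance
  ∂de = e − d.
As a 6×15 matrix over Z this has rank 5, with invariant factors (1,1,1,1,1).

Boundary ∂_2: C_2 → C_1 acts by ∂[p,q,r] = [q,r] − [p,r] + [p,q]. For instance
  ∂abd = bd − ad + ab,
  ∂adf = df − af + ad.
As a 15×10 matrix over Z this has rank 10, with invariant factors (1,1,1,1,1,1,1,1,1,2).

Computing H_k = (kernel of ∂_k) / (image of ∂_{k+1}):

  H_0: rank C_0 − rank ∂_1 = 6 − 5 = 1, and the invariant factors of ∂_1 are all 1, so H_0 = Z.
  H_1: rank ker ∂_1 − rank ∂_2 = (15 − 5) − 10 = 0, and ∂_2 has invariant factor 2 > 1, so H_1 = Z/2.
  H_2: rank ker ∂_2 − rank ∂_3 = (10 − 10) − 0 = 0, and there is no ∂_3, so H_2 = 0.

As a check, the Euler characteristic is 6 − 15 + 10 = 1, which agrees with 1 − 0 + 0 = 1.
(K is a triangulation of the real projective plane RP^2.)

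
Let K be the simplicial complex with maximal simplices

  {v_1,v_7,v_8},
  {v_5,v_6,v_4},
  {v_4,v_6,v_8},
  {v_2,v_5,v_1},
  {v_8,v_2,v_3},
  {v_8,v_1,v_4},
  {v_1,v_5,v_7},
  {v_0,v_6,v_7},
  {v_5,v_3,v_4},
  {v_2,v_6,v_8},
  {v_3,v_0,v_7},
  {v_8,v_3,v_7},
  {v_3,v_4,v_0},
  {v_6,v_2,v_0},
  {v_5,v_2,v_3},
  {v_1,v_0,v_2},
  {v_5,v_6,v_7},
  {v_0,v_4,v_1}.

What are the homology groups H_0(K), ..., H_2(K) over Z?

H_0 = Z,  H_1 = Z^2,  H_2 = Z.

Fix the vertex order v_0 < v_1 < v_2 < v_3 < v_4 < v_5 < v_6 < v_7 < v_8 and write every simplex with vertices in increasing order. Then dim K = 2 and the simplices of K are:

  0-simplices (9): [v_0], [v_1], [v_2], [v_3], [v_4], [v_5], [v_6], [v_7], [v_8]
  1-simplices (27): (27 of them)
  2-simplices (18): (18 of them)

so the chain groups are C_0 ≅ Z^9, C_1 ≅ Z^27, C_2 ≅ Z^18.

∂_1: C_1 → C_0 is given by ∂[p,q] = [q] − [p]. For instance
  ∂[v_0,v_1] = [v_1] − [v_0].
The 9×27 boundary matrix has rank 8 and Smith normal form diag(1,1,1,1,1,1,1,1).

The boundary map ∂_2: C_2 → C_1 maps a triangle to the signed sum of its edges. For instance
  ∂[v_1,v_5,v_7] = [v_5,v_7] − [v_1,v_7] + [v_1,v_5],
  ∂[v_0,v_1,v_2] = [v_1,v_2] − [v_0,v_2] + [v_0,v_1].
As a 27×18 matrix over Z this has rank 17, with invariant factors (1,1,1,1,1,1,1,1,1,1,1,1,1,1,1,1,1).

Computing H_k = (kernel of ∂_k) / (image of ∂_{k+1}):

  H_0: rank C_0 − rank ∂_1 = 9 − 8 = 1, and the invariant factors of ∂_1 are all 1, so H_0 ≅ Z.
  H_1: rank ker ∂_1 − rank ∂_2 = (27 − 8) − 17 = 2, and the invariant factors of ∂_2 are all 1, so H_1 ≅ Z^2.
  H_2: rank ker ∂_2 − rank ∂_3 = (18 − 17) − 0 = 1, and there is no ∂_3, so H_2 ≅ Z.

As a check, the Euler characteristic is 9 − 27 + 18 = 0, which agrees with 1 − 2 + 1 = 0.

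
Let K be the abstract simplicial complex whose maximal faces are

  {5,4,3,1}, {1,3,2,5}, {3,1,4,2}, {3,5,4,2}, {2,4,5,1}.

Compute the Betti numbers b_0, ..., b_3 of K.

b_0 = 1, b_1 = 0, b_2 = 0, b_3 = 1.

Order the vertices as 1 < 2 < 3 < 4 < 5. Listing each simplex with vertices in this order, K has dimension 3 with simplices:

  0-simplices (5): [1], [2], [3], [4], [5]
  1-simplices (10): [1,2], [1,3], [1,4], [1,5], [2,3], [2,4], [2,5], [3,4], [3,5], [4,5]
  2-simplices (10): [1,2,3], [1,2,4], [1,2,5], [1,3,4], [1,3,5], [1,4,5], [2,3,4], [2,3,5], [2,4,5], [3,4,5]
  3-simplices (5): [1,2,3,4], [1,2,3,5], [1,2,4,5], [1,3,4,5], [2,3,4,5]

so the chain groups are C_0 ≅ Z^5, C_1 ≅ Z^10, C_2 ≅ Z^10, C_3 ≅ Z^5.

∂_1: C_1 → C_0 sends each edge [p,q] (with p < q) to q − p. For instance
  ∂[2,3] = [3] − [2].
The 5×10 boundary matrix has rank 4 and Smith normal form diag(1,1,1,1).

Boundary ∂_2: C_2 → C_1 sends each 2-simplex [p,q,r] to [q,r] − [p,r] + [p,q]. For instance
  ∂[1,3,5] = [3,5] − [1,5] + [1,3],
  ∂[1,3,4] = [3,4] − [1,4] + [1,3].
This gives a 10×10 integer matrix of rank 6; reducing to Smith normal form yields diagonal entries (1,1,1,1,1,1).

∂_3: C_3 → C_2 sends each 3-simplex σ to the alternating sum Σ_i (−1)^i (σ with its i-th vertex removed). For instance
  ∂[1,3,4,5] = [3,4,5] − [1,4,5] + [1,3,5] − [1,3,4],
  ∂[1,2,3,4] = [2,3,4] − [1,3,4] + [1,2,4] − [1,2,3].
As a 10×5 matrix over Z this has rank 4, with invariant factors (1,1,1,1).

Now H_k = ker ∂_k / im ∂_{k+1}, so:

  H_0: rank C_0 − rank ∂_1 = 5 − 4 = 1, and the invariant factors of ∂_1 are all 1, so H_0 ≅ Z.
  H_1: rank ker ∂_1 − rank ∂_2 = (10 − 4) − 6 = 0, and the invariant factors of ∂_2 are all 1, so H_1 ≅ 0.
  H_2: rank ker ∂_2 − rank ∂_3 = (10 − 6) − 4 = 0, and the invariant factors of ∂_3 are all 1, so H_2 ≅ 0.
  H_3: rank ker ∂_3 − rank ∂_4 = (5 − 4) − 0 = 1, and there is no ∂_4, so H_3 ≅ Z.

(K is a triangulation of the 3-sphere S^3.)

Hence the Betti numbers are b_0 = 1, b_1 = 0, b_2 = 0, b_3 = 1.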